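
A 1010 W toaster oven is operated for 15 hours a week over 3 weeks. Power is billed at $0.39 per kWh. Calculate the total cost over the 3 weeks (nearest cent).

Runtime = 15 h/week × 3 weeks = 45 h
Energy = 1.01 kW × 45 h = 45.45 kWh
Cost = 45.45 kWh × $0.39/kWh = $17.73

$17.73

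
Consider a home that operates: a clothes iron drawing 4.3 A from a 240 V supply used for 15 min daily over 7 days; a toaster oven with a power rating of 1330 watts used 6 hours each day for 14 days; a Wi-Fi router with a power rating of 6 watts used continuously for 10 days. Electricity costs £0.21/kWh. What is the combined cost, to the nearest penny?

clothes iron: Power = 4.3 A × 240 V = 1032 W = 1.032 kW
clothes iron: Runtime = 15 min × 7 = 105 min = 1.75 h
clothes iron: 1.032 kW × 1.75 h = 1.806 kWh
toaster oven: Runtime = 6 h/day × 14 days = 84 h
toaster oven: 1.33 kW × 84 h = 111.72 kWh
Wi-Fi router: Runtime = 24 h × 10 = 240 h
Wi-Fi router: 0.006 kW × 240 h = 1.44 kWh
Total energy = 114.966 kWh
Cost = 114.966 × £0.21 = £24.14

£24.14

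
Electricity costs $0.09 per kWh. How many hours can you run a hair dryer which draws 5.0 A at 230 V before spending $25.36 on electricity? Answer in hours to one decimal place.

Power = 5.0 A × 230 V = 1150 W = 1.15 kW
Energy available = $25.36 ÷ $0.09/kWh = 281.7778 kWh
Hours = 281.7778 kWh ÷ 1.15 kW = 245.0 h

245.0 h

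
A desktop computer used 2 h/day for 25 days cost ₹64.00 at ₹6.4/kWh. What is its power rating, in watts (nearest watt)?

200 W

Energy = ₹64.00 ÷ ₹6.4/kWh = 10 kWh
Runtime = 2 h/day × 25 days = 50 h
Power = 10 kWh ÷ 50 h = 0.2 kW = 200 W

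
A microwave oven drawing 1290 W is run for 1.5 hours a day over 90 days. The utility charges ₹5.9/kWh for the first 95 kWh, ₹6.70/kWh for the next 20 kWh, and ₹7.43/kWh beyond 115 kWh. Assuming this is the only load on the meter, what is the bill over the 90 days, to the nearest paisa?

Runtime = 1.5 h/day × 90 days = 135 h
Energy = 1.29 kW × 135 h = 174.15 kWh
Tier 1 (0–95 kWh): 95 × ₹5.9 = ₹560.5
Tier 2 (95–115 kWh): 20 × ₹6.70 = ₹134
Above 115 kWh: 59.15 × ₹7.43 = ₹439.4845
Bill = ₹1133.98

₹1133.98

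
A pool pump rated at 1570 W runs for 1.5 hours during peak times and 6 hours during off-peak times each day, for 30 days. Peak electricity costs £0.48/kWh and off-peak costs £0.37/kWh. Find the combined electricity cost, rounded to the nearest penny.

Peak energy = 1.57 kW × 1.5 h × 30 = 70.65 kWh
Off-peak energy = 1.57 kW × 6 h × 30 = 282.6 kWh
Cost = 70.65 × £0.48 + 282.6 × £0.37 = £33.912 + £104.562 = £138.47

£138.47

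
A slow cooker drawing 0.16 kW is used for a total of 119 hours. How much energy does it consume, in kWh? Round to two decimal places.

19.04 kWh

Energy = 0.16 kW × 119 h = 19.04 kWh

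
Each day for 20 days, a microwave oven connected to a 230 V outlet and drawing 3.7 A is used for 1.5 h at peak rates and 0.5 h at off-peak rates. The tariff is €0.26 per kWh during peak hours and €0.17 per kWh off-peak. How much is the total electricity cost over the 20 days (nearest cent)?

Power = 3.7 A × 230 V = 851 W = 0.851 kW
Peak energy = 0.851 kW × 1.5 h × 20 = 25.53 kWh
Off-peak energy = 0.851 kW × 0.5 h × 20 = 8.51 kWh
Cost = 25.53 × €0.26 + 8.51 × €0.17 = €6.6378 + €1.4467 = €8.08

€8.08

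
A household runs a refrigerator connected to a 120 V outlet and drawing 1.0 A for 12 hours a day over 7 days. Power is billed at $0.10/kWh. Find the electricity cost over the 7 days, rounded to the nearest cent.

Power = 1.0 A × 120 V = 120 W = 0.12 kW
Runtime = 12 h/day × 7 days = 84 h
Energy = 0.12 kW × 84 h = 10.08 kWh
Cost = 10.08 kWh × $0.10/kWh = $1.01

$1.01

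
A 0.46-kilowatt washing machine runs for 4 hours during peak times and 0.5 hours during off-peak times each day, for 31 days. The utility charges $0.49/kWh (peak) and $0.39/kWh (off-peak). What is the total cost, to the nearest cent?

Peak energy = 0.46 kW × 4 h × 31 = 57.04 kWh
Off-peak energy = 0.46 kW × 0.5 h × 31 = 7.13 kWh
Cost = 57.04 × $0.49 + 7.13 × $0.39 = $27.9496 + $2.7807 = $30.73

$30.73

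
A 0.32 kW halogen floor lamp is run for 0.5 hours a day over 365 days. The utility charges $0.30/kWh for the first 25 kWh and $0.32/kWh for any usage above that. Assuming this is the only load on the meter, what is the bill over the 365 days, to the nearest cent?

Runtime = 0.5 h/day × 365 days = 182.5 h
Energy = 0.32 kW × 182.5 h = 58.4 kWh
Tier 1 (0–25 kWh): 25 × $0.30 = $7.5
Above 25 kWh: 33.4 × $0.32 = $10.688
Bill = $18.19

$18.19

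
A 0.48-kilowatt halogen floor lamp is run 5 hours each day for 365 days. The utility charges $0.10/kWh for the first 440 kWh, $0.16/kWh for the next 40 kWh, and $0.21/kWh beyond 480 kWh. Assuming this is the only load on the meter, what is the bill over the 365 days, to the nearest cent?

$133.56

Runtime = 5 h/day × 365 days = 1825 h
Energy = 0.48 kW × 1825 h = 876 kWh
Tier 1 (0–440 kWh): 440 × $0.10 = $44
Tier 2 (440–480 kWh): 40 × $0.16 = $6.4
Above 480 kWh: 396 × $0.21 = $83.16
Bill = $133.56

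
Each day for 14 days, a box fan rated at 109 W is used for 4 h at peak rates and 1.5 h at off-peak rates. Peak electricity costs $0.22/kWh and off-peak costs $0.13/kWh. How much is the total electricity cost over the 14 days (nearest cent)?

$1.64

Peak energy = 0.109 kW × 4 h × 14 = 6.104 kWh
Off-peak energy = 0.109 kW × 1.5 h × 14 = 2.289 kWh
Cost = 6.104 × $0.22 + 2.289 × $0.13 = $1.34288 + $0.29757 = $1.64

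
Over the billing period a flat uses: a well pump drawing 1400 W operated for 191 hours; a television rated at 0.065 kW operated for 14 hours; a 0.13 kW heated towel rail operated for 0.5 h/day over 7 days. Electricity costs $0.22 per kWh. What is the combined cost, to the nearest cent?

$59.13

well pump: 1.4 kW × 191 h = 267.4 kWh
television: 0.065 kW × 14 h = 0.91 kWh
heated towel rail: Runtime = 0.5 h/day × 7 days = 3.5 h
heated towel rail: 0.13 kW × 3.5 h = 0.455 kWh
Total energy = 268.765 kWh
Cost = 268.765 × $0.22 = $59.13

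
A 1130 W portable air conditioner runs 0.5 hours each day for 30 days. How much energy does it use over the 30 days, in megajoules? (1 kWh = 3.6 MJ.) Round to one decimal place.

Runtime = 0.5 h/day × 30 days = 15 h
Energy = 1.13 kW × 15 h = 16.95 kWh
= 16.95 × 3.6 MJ = 61.0 MJ

61.0 MJ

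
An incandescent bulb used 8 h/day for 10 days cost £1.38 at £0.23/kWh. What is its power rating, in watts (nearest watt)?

75 W

Energy = £1.38 ÷ £0.23/kWh = 6 kWh
Runtime = 8 h/day × 10 days = 80 h
Power = 6 kWh ÷ 80 h = 0.075 kW = 75 W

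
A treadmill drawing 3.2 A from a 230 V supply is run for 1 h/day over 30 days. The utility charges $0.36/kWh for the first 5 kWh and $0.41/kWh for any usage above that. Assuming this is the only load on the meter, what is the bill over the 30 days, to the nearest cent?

Power = 3.2 A × 230 V = 736 W = 0.736 kW
Runtime = 1 h/day × 30 days = 30 h
Energy = 0.736 kW × 30 h = 22.08 kWh
Tier 1 (0–5 kWh): 5 × $0.36 = $1.8
Above 5 kWh: 17.08 × $0.41 = $7.0028
Bill = $8.80

$8.80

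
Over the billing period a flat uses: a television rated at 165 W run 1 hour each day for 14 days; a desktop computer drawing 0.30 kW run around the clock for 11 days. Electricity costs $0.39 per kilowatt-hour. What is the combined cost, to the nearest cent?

$31.79

television: Runtime = 1 h/day × 14 days = 14 h
television: 0.165 kW × 14 h = 2.31 kWh
desktop computer: Runtime = 24 h × 11 = 264 h
desktop computer: 0.3 kW × 264 h = 79.2 kWh
Total energy = 81.51 kWh
Cost = 81.51 × $0.39 = $31.79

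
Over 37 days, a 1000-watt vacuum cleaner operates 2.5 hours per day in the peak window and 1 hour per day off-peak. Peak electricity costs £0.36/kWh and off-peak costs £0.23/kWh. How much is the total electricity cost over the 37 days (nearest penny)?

Peak energy = 1 kW × 2.5 h × 37 = 92.5 kWh
Off-peak energy = 1 kW × 1 h × 37 = 37 kWh
Cost = 92.5 × £0.36 + 37 × £0.23 = £33.3 + £8.51 = £41.81

£41.81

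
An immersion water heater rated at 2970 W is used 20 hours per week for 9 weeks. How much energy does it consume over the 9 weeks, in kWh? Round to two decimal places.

534.60 kWh

Runtime = 20 h/week × 9 weeks = 180 h
Energy = 2.97 kW × 180 h = 534.6 kWh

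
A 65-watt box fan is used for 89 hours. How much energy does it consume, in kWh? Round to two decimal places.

Energy = 0.065 kW × 89 h = 5.785 kWh ≈ 5.79 kWh

5.79 kWh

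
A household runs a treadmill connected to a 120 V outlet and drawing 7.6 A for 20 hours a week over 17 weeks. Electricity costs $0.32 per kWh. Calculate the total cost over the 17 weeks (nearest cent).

Power = 7.6 A × 120 V = 912 W = 0.912 kW
Runtime = 20 h/week × 17 weeks = 340 h
Energy = 0.912 kW × 340 h = 310.08 kWh
Cost = 310.08 kWh × $0.32/kWh = $99.23

$99.23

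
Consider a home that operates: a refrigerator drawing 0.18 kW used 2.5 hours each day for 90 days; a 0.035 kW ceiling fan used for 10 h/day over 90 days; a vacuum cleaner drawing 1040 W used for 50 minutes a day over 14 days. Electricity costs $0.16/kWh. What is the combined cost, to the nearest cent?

refrigerator: Runtime = 2.5 h/day × 90 days = 225 h
refrigerator: 0.18 kW × 225 h = 40.5 kWh
ceiling fan: Runtime = 10 h/day × 90 days = 900 h
ceiling fan: 0.035 kW × 900 h = 31.5 kWh
vacuum cleaner: Runtime = 50 min × 14 = 700 min = 11.666666… h
vacuum cleaner: 1.04 kW × 11.666666… h = 12.133333… kWh
Total energy = 84.133333… kWh
Cost = 84.133333… × $0.16 = $13.46

$13.46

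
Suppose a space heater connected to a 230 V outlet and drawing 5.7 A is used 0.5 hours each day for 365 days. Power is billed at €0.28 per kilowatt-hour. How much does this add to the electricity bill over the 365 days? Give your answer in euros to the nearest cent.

Power = 5.7 A × 230 V = 1311 W = 1.311 kW
Runtime = 0.5 h/day × 365 days = 182.5 h
Energy = 1.311 kW × 182.5 h = 239.2575 kWh
Cost = 239.2575 kWh × €0.28/kWh = €66.99

€66.99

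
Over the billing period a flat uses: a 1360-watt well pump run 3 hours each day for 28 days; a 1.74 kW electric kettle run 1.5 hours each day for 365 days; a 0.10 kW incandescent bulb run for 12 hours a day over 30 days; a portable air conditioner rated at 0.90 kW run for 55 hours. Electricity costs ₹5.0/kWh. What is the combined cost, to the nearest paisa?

₹5761.95

well pump: Runtime = 3 h/day × 28 days = 84 h
well pump: 1.36 kW × 84 h = 114.24 kWh
electric kettle: Runtime = 1.5 h/day × 365 days = 547.5 h
electric kettle: 1.74 kW × 547.5 h = 952.65 kWh
incandescent bulb: Runtime = 12 h/day × 30 days = 360 h
incandescent bulb: 0.1 kW × 360 h = 36 kWh
portable air conditioner: 0.9 kW × 55 h = 49.5 kWh
Total energy = 1152.39 kWh
Cost = 1152.39 × ₹5.0 = ₹5761.95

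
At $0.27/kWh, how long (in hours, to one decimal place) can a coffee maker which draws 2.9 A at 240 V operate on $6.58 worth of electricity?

35.0 h

Power = 2.9 A × 240 V = 696 W = 0.696 kW
Energy available = $6.58 ÷ $0.27/kWh = 24.3704 kWh
Hours = 24.3704 kWh ÷ 0.696 kW = 35.0 h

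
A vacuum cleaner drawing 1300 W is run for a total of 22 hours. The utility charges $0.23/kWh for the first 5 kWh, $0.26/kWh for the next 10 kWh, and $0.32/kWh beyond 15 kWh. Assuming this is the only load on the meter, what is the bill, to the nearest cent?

Energy = 1.3 kW × 22 h = 28.6 kWh
Tier 1 (0–5 kWh): 5 × $0.23 = $1.15
Tier 2 (5–15 kWh): 10 × $0.26 = $2.6
Above 15 kWh: 13.6 × $0.32 = $4.352
Bill = $8.10

$8.10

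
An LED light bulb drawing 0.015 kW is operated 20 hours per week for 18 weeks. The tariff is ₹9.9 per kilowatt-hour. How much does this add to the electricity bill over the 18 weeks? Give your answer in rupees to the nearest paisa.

Runtime = 20 h/week × 18 weeks = 360 h
Energy = 0.015 kW × 360 h = 5.4 kWh
Cost = 5.4 kWh × ₹9.9/kWh = ₹53.46

₹53.46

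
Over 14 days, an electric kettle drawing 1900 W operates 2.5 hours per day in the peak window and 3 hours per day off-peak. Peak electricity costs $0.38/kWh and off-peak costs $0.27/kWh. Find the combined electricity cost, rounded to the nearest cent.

Peak energy = 1.9 kW × 2.5 h × 14 = 66.5 kWh
Off-peak energy = 1.9 kW × 3 h × 14 = 79.8 kWh
Cost = 66.5 × $0.38 + 79.8 × $0.27 = $25.27 + $21.546 = $46.82

$46.82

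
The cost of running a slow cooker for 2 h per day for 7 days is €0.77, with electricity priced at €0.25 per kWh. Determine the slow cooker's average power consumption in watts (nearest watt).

Energy = €0.77 ÷ €0.25/kWh = 3.08 kWh
Runtime = 2 h/day × 7 days = 14 h
Power = 3.08 kWh ÷ 14 h = 0.22 kW = 220 W

220 W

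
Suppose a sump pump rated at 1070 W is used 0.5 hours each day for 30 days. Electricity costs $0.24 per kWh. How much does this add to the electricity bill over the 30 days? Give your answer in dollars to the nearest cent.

$3.85

Runtime = 0.5 h/day × 30 days = 15 h
Energy = 1.07 kW × 15 h = 16.05 kWh
Cost = 16.05 kWh × $0.24/kWh = $3.85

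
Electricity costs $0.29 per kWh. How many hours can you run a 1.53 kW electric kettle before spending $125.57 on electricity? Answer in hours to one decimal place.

Energy available = $125.57 ÷ $0.29/kWh = 433 kWh
Hours = 433 kWh ÷ 1.53 kW = 283.0 h

283.0 h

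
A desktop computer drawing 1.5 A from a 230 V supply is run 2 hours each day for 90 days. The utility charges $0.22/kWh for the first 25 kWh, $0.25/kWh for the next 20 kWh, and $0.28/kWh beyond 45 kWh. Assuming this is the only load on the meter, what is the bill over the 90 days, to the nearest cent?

$15.29

Power = 1.5 A × 230 V = 345 W = 0.345 kW
Runtime = 2 h/day × 90 days = 180 h
Energy = 0.345 kW × 180 h = 62.1 kWh
Tier 1 (0–25 kWh): 25 × $0.22 = $5.5
Tier 2 (25–45 kWh): 20 × $0.25 = $5
Above 45 kWh: 17.1 × $0.28 = $4.788
Bill = $15.29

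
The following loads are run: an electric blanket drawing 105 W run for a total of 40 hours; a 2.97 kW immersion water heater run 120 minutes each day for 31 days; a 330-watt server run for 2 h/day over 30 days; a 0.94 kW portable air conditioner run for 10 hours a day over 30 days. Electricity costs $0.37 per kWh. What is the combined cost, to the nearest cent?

$181.35

electric blanket: 0.105 kW × 40 h = 4.2 kWh
immersion water heater: Runtime = 120 min × 31 = 3720 min = 62 h
immersion water heater: 2.97 kW × 62 h = 184.14 kWh
server: Runtime = 2 h/day × 30 days = 60 h
server: 0.33 kW × 60 h = 19.8 kWh
portable air conditioner: Runtime = 10 h/day × 30 days = 300 h
portable air conditioner: 0.94 kW × 300 h = 282 kWh
Total energy = 490.14 kWh
Cost = 490.14 × $0.37 = $181.35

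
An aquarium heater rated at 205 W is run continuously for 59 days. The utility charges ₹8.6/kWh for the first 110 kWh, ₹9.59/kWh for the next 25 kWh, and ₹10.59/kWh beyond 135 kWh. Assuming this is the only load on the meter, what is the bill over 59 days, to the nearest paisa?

Runtime = 24 h × 59 = 1416 h
Energy = 0.205 kW × 1416 h = 290.28 kWh
Tier 1 (0–110 kWh): 110 × ₹8.6 = ₹946
Tier 2 (110–135 kWh): 25 × ₹9.59 = ₹239.75
Above 135 kWh: 155.28 × ₹10.59 = ₹1644.4152
Bill = ₹2830.17

₹2830.17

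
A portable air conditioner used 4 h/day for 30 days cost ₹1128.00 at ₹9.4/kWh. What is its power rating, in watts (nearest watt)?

Energy = ₹1128.00 ÷ ₹9.4/kWh = 120 kWh
Runtime = 4 h/day × 30 days = 120 h
Power = 120 kWh ÷ 120 h = 1 kW = 1000 W

1000 W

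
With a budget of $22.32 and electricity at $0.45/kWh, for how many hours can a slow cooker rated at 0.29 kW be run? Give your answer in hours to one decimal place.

171.0 h

Energy available = $22.32 ÷ $0.45/kWh = 49.6 kWh
Hours = 49.6 kWh ÷ 0.29 kW = 171.0 h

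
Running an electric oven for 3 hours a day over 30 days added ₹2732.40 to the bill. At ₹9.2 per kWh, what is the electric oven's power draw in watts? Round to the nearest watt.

3300 W

Energy = ₹2732.40 ÷ ₹9.2/kWh = 297 kWh
Runtime = 3 h/day × 30 days = 90 h
Power = 297 kWh ÷ 90 h = 3.3 kW = 3300 W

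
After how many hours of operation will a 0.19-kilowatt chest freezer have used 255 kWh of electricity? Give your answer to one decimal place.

Hours = 255 kWh ÷ 0.19 kW = 1342.1 h

1342.1 h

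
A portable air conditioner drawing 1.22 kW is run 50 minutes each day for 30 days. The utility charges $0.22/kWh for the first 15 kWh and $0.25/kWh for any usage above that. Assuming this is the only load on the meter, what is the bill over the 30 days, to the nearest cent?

$7.18

Runtime = 50 min × 30 = 1500 min = 25 h
Energy = 1.22 kW × 25 h = 30.5 kWh
Tier 1 (0–15 kWh): 15 × $0.22 = $3.3
Above 15 kWh: 15.5 × $0.25 = $3.875
Bill = $7.18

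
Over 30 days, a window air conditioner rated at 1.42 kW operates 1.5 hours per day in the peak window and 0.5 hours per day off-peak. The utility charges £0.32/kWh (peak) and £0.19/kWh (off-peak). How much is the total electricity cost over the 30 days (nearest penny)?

Peak energy = 1.42 kW × 1.5 h × 30 = 63.9 kWh
Off-peak energy = 1.42 kW × 0.5 h × 30 = 21.3 kWh
Cost = 63.9 × £0.32 + 21.3 × £0.19 = £20.448 + £4.047 = £24.50

£24.50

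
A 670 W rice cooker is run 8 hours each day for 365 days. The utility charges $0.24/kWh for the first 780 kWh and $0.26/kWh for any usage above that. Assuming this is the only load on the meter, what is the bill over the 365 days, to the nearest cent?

Runtime = 8 h/day × 365 days = 2920 h
Energy = 0.67 kW × 2920 h = 1956.4 kWh
Tier 1 (0–780 kWh): 780 × $0.24 = $187.2
Above 780 kWh: 1176.4 × $0.26 = $305.864
Bill = $493.06

$493.06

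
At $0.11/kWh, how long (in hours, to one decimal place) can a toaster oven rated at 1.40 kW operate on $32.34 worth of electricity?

210.0 h

Energy available = $32.34 ÷ $0.11/kWh = 294 kWh
Hours = 294 kWh ÷ 1.4 kW = 210.0 h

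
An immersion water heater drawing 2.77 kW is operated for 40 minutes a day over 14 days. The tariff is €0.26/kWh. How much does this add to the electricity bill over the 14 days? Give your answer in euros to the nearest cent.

Runtime = 40 min × 14 = 560 min = 9.333333… h
Energy = 2.77 kW × 9.333333… h = 25.853333… kWh
Cost = 25.853333… kWh × €0.26/kWh = €6.72

€6.72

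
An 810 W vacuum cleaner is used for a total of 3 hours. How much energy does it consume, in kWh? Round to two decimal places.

Energy = 0.81 kW × 3 h = 2.43 kWh

2.43 kWh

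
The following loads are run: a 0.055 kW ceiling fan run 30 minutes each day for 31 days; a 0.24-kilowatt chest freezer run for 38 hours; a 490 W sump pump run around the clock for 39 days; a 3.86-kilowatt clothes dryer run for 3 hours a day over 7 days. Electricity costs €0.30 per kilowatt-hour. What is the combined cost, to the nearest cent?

ceiling fan: Runtime = 30 min × 31 = 930 min = 15.5 h
ceiling fan: 0.055 kW × 15.5 h = 0.8525 kWh
chest freezer: 0.24 kW × 38 h = 9.12 kWh
sump pump: Runtime = 24 h × 39 = 936 h
sump pump: 0.49 kW × 936 h = 458.64 kWh
clothes dryer: Runtime = 3 h/day × 7 days = 21 h
clothes dryer: 3.86 kW × 21 h = 81.06 kWh
Total energy = 549.6725 kWh
Cost = 549.6725 × €0.30 = €164.90

€164.90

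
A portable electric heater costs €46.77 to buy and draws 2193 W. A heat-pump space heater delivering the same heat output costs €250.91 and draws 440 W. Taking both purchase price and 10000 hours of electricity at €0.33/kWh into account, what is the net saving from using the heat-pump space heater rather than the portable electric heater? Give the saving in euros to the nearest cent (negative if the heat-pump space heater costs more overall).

portable electric heater: €46.77 + (2193/1000) kW × 10000 h × €0.33 = €46.77 + €7236.9 = €7283.67
heat-pump space heater: €250.91 + (440/1000) kW × 10000 h × €0.33 = €250.91 + €1452 = €1702.91
Saving = €7283.67 − €1702.91 = €5580.76

€5580.76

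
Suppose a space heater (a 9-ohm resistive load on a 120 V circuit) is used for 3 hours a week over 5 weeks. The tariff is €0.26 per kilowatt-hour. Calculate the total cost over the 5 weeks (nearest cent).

Power = V²/R = 120²/9 = 1600 W = 1.6 kW
Runtime = 3 h/week × 5 weeks = 15 h
Energy = 1.6 kW × 15 h = 24 kWh
Cost = 24 kWh × €0.26/kWh = €6.24

€6.24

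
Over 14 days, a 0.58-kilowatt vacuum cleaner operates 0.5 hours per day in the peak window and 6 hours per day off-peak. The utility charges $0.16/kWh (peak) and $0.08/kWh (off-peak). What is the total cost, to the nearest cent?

$4.55

Peak energy = 0.58 kW × 0.5 h × 14 = 4.06 kWh
Off-peak energy = 0.58 kW × 6 h × 14 = 48.72 kWh
Cost = 4.06 × $0.16 + 48.72 × $0.08 = $0.6496 + $3.8976 = $4.55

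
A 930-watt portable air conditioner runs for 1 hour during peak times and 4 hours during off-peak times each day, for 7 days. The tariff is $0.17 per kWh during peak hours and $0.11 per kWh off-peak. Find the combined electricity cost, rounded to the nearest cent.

Peak energy = 0.93 kW × 1 h × 7 = 6.51 kWh
Off-peak energy = 0.93 kW × 4 h × 7 = 26.04 kWh
Cost = 6.51 × $0.17 + 26.04 × $0.11 = $1.1067 + $2.8644 = $3.97

$3.97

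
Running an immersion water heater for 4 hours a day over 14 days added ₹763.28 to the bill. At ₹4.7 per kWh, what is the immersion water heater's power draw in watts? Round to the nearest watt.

Energy = ₹763.28 ÷ ₹4.7/kWh = 162.4 kWh
Runtime = 4 h/day × 14 days = 56 h
Power = 162.4 kWh ÷ 56 h = 2.9 kW = 2900 W

2900 W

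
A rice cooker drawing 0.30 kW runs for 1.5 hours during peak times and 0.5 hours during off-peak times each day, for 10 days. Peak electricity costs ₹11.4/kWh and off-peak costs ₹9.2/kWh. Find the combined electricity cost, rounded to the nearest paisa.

Peak energy = 0.3 kW × 1.5 h × 10 = 4.5 kWh
Off-peak energy = 0.3 kW × 0.5 h × 10 = 1.5 kWh
Cost = 4.5 × ₹11.4 + 1.5 × ₹9.2 = ₹51.3 + ₹13.8 = ₹65.10

₹65.10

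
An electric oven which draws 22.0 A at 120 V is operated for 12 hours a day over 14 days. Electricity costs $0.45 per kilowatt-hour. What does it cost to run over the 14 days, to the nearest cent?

$199.58

Power = 22.0 A × 120 V = 2640 W = 2.64 kW
Runtime = 12 h/day × 14 days = 168 h
Energy = 2.64 kW × 168 h = 443.52 kWh
Cost = 443.52 kWh × $0.45/kWh = $199.58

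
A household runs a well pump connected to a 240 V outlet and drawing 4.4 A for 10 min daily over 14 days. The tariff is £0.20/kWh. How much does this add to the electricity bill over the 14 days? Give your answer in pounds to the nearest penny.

£0.49

Power = 4.4 A × 240 V = 1056 W = 1.056 kW
Runtime = 10 min × 14 = 140 min = 2.333333… h
Energy = 1.056 kW × 2.333333… h = 2.464 kWh
Cost = 2.464 kWh × £0.20/kWh = £0.49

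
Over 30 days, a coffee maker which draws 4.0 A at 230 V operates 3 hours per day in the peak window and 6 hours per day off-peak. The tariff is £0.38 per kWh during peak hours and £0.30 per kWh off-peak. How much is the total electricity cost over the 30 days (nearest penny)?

£81.14

Power = 4.0 A × 230 V = 920 W = 0.92 kW
Peak energy = 0.92 kW × 3 h × 30 = 82.8 kWh
Off-peak energy = 0.92 kW × 6 h × 30 = 165.6 kWh
Cost = 82.8 × £0.38 + 165.6 × £0.30 = £31.464 + £49.68 = £81.14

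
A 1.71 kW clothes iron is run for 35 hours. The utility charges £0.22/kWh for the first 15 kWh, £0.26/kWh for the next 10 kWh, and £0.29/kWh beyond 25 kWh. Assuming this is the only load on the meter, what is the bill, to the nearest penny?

£16.01

Energy = 1.71 kW × 35 h = 59.85 kWh
Tier 1 (0–15 kWh): 15 × £0.22 = £3.3
Tier 2 (15–25 kWh): 10 × £0.26 = £2.6
Above 25 kWh: 34.85 × £0.29 = £10.1065
Bill = £16.01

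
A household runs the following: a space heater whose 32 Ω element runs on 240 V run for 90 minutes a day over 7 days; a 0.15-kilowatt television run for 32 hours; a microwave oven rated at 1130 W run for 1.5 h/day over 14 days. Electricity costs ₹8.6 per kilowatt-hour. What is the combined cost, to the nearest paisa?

₹407.90

space heater: Power = V²/R = 240²/32 = 1800 W = 1.8 kW
space heater: Runtime = 90 min × 7 = 630 min = 10.5 h
space heater: 1.8 kW × 10.5 h = 18.9 kWh
television: 0.15 kW × 32 h = 4.8 kWh
microwave oven: Runtime = 1.5 h/day × 14 days = 21 h
microwave oven: 1.13 kW × 21 h = 23.73 kWh
Total energy = 47.43 kWh
Cost = 47.43 × ₹8.6 = ₹407.90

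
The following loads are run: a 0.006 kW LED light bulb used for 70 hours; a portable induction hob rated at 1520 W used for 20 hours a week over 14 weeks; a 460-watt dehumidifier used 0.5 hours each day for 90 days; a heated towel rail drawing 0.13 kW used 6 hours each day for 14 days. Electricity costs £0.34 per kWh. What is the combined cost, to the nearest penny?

£155.60

LED light bulb: 0.006 kW × 70 h = 0.42 kWh
portable induction hob: Runtime = 20 h/week × 14 weeks = 280 h
portable induction hob: 1.52 kW × 280 h = 425.6 kWh
dehumidifier: Runtime = 0.5 h/day × 90 days = 45 h
dehumidifier: 0.46 kW × 45 h = 20.7 kWh
heated towel rail: Runtime = 6 h/day × 14 days = 84 h
heated towel rail: 0.13 kW × 84 h = 10.92 kWh
Total energy = 457.64 kWh
Cost = 457.64 × £0.34 = £155.60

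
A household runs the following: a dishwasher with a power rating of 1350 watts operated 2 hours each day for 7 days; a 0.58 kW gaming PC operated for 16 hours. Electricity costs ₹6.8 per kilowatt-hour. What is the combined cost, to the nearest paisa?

dishwasher: Runtime = 2 h/day × 7 days = 14 h
dishwasher: 1.35 kW × 14 h = 18.9 kWh
gaming PC: 0.58 kW × 16 h = 9.28 kWh
Total energy = 28.18 kWh
Cost = 28.18 × ₹6.8 = ₹191.62

₹191.62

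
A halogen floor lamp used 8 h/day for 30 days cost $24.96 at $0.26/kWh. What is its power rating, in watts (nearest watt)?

400 W

Energy = $24.96 ÷ $0.26/kWh = 96 kWh
Runtime = 8 h/day × 30 days = 240 h
Power = 96 kWh ÷ 240 h = 0.4 kW = 400 W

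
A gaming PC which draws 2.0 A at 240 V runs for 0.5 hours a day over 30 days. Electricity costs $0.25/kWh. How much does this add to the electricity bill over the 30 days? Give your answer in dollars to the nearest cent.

Power = 2.0 A × 240 V = 480 W = 0.48 kW
Runtime = 0.5 h/day × 30 days = 15 h
Energy = 0.48 kW × 15 h = 7.2 kWh
Cost = 7.2 kWh × $0.25/kWh = $1.80

$1.80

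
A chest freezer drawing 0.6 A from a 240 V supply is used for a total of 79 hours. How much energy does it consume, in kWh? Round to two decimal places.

Power = 0.6 A × 240 V = 144 W = 0.144 kW
Energy = 0.144 kW × 79 h = 11.376 kWh ≈ 11.38 kWh

11.38 kWh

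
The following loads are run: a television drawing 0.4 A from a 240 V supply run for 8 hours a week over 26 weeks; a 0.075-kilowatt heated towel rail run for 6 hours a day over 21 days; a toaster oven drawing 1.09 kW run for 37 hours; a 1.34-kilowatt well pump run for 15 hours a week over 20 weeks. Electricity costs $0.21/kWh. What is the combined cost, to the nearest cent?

$99.07

television: Power = 0.4 A × 240 V = 96 W = 0.096 kW
television: Runtime = 8 h/week × 26 weeks = 208 h
television: 0.096 kW × 208 h = 19.968 kWh
heated towel rail: Runtime = 6 h/day × 21 days = 126 h
heated towel rail: 0.075 kW × 126 h = 9.45 kWh
toaster oven: 1.09 kW × 37 h = 40.33 kWh
well pump: Runtime = 15 h/week × 20 weeks = 300 h
well pump: 1.34 kW × 300 h = 402 kWh
Total energy = 471.748 kWh
Cost = 471.748 × $0.21 = $99.07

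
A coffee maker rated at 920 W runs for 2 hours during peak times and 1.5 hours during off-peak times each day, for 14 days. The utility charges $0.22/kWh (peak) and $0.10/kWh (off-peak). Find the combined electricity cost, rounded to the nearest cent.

Peak energy = 0.92 kW × 2 h × 14 = 25.76 kWh
Off-peak energy = 0.92 kW × 1.5 h × 14 = 19.32 kWh
Cost = 25.76 × $0.22 + 19.32 × $0.10 = $5.6672 + $1.932 = $7.60

$7.60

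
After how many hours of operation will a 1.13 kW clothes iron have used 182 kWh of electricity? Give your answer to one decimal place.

Hours = 182 kWh ÷ 1.13 kW = 161.1 h

161.1 h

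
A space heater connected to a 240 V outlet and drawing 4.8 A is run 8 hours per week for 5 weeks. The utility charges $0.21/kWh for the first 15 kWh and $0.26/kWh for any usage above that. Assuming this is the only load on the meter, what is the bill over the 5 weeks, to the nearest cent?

$11.23

Power = 4.8 A × 240 V = 1152 W = 1.152 kW
Runtime = 8 h/week × 5 weeks = 40 h
Energy = 1.152 kW × 40 h = 46.08 kWh
Tier 1 (0–15 kWh): 15 × $0.21 = $3.15
Above 15 kWh: 31.08 × $0.26 = $8.0808
Bill = $11.23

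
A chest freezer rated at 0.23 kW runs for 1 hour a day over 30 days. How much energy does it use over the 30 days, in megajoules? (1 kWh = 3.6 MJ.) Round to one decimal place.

Runtime = 1 h/day × 30 days = 30 h
Energy = 0.23 kW × 30 h = 6.9 kWh
= 6.9 × 3.6 MJ = 24.8 MJ

24.8 MJ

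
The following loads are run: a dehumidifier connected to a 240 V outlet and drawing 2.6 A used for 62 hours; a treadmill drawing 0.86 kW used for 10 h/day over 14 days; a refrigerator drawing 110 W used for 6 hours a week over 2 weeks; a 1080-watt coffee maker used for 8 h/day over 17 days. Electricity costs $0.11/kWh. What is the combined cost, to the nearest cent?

$33.80

dehumidifier: Power = 2.6 A × 240 V = 624 W = 0.624 kW
dehumidifier: 0.624 kW × 62 h = 38.688 kWh
treadmill: Runtime = 10 h/day × 14 days = 140 h
treadmill: 0.86 kW × 140 h = 120.4 kWh
refrigerator: Runtime = 6 h/week × 2 weeks = 12 h
refrigerator: 0.11 kW × 12 h = 1.32 kWh
coffee maker: Runtime = 8 h/day × 17 days = 136 h
coffee maker: 1.08 kW × 136 h = 146.88 kWh
Total energy = 307.288 kWh
Cost = 307.288 × $0.11 = $33.80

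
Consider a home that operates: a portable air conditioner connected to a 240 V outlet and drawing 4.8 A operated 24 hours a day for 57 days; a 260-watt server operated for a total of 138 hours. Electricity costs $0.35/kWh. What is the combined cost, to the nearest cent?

portable air conditioner: Power = 4.8 A × 240 V = 1152 W = 1.152 kW
portable air conditioner: Runtime = 24 h × 57 = 1368 h
portable air conditioner: 1.152 kW × 1368 h = 1575.936 kWh
server: 0.26 kW × 138 h = 35.88 kWh
Total energy = 1611.816 kWh
Cost = 1611.816 × $0.35 = $564.14

$564.14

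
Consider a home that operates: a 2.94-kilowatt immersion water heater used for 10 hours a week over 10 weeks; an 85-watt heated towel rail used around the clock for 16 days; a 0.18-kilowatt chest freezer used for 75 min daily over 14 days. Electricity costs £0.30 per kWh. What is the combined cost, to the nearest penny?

immersion water heater: Runtime = 10 h/week × 10 weeks = 100 h
immersion water heater: 2.94 kW × 100 h = 294 kWh
heated towel rail: Runtime = 24 h × 16 = 384 h
heated towel rail: 0.085 kW × 384 h = 32.64 kWh
chest freezer: Runtime = 75 min × 14 = 1050 min = 17.5 h
chest freezer: 0.18 kW × 17.5 h = 3.15 kWh
Total energy = 329.79 kWh
Cost = 329.79 × £0.30 = £98.94

£98.94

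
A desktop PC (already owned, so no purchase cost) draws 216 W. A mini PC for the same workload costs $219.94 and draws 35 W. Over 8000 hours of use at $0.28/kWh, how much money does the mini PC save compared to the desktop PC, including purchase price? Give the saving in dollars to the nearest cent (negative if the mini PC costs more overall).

desktop PC: $0.00 + (216/1000) kW × 8000 h × $0.28 = $0.00 + $483.84 = $483.84
mini PC: $219.94 + (35/1000) kW × 8000 h × $0.28 = $219.94 + $78.4 = $298.34
Saving = $483.84 − $298.34 = $185.5

$185.50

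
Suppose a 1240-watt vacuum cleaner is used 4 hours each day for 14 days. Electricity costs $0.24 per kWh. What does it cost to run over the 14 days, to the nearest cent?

Runtime = 4 h/day × 14 days = 56 h
Energy = 1.24 kW × 56 h = 69.44 kWh
Cost = 69.44 kWh × $0.24/kWh = $16.67

$16.67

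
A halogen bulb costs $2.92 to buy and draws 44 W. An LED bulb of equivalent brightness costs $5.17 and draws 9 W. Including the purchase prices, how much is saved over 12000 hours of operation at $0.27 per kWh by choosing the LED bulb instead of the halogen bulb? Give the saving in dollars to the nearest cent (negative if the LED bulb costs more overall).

$111.15

halogen bulb: $2.92 + (44/1000) kW × 12000 h × $0.27 = $2.92 + $142.56 = $145.48
LED bulb: $5.17 + (9/1000) kW × 12000 h × $0.27 = $5.17 + $29.16 = $34.33
Saving = $145.48 − $34.33 = $111.15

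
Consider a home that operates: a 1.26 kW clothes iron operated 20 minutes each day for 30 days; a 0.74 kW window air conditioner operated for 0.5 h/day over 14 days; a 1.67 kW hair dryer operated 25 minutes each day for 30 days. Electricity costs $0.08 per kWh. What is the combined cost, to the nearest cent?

$3.09

clothes iron: Runtime = 20 min × 30 = 600 min = 10 h
clothes iron: 1.26 kW × 10 h = 12.6 kWh
window air conditioner: Runtime = 0.5 h/day × 14 days = 7 h
window air conditioner: 0.74 kW × 7 h = 5.18 kWh
hair dryer: Runtime = 25 min × 30 = 750 min = 12.5 h
hair dryer: 1.67 kW × 12.5 h = 20.875 kWh
Total energy = 38.655 kWh
Cost = 38.655 × $0.08 = $3.09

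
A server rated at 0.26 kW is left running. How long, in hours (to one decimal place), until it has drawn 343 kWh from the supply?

1319.2 h

Hours = 343 kWh ÷ 0.26 kW = 1319.2 h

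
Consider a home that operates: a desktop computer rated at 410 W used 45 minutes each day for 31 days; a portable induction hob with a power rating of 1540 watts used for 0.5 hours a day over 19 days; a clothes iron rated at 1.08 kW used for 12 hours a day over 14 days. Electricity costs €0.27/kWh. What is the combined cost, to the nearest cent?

€55.51

desktop computer: Runtime = 45 min × 31 = 1395 min = 23.25 h
desktop computer: 0.41 kW × 23.25 h = 9.5325 kWh
portable induction hob: Runtime = 0.5 h/day × 19 days = 9.5 h
portable induction hob: 1.54 kW × 9.5 h = 14.63 kWh
clothes iron: Runtime = 12 h/day × 14 days = 168 h
clothes iron: 1.08 kW × 168 h = 181.44 kWh
Total energy = 205.6025 kWh
Cost = 205.6025 × €0.27 = €55.51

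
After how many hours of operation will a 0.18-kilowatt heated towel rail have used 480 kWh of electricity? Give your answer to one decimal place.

2666.7 h

Hours = 480 kWh ÷ 0.18 kW = 2666.7 h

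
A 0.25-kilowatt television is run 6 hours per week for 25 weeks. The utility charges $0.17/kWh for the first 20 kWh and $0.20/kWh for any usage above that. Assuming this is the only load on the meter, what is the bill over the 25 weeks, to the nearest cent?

$6.90

Runtime = 6 h/week × 25 weeks = 150 h
Energy = 0.25 kW × 150 h = 37.5 kWh
Tier 1 (0–20 kWh): 20 × $0.17 = $3.4
Above 20 kWh: 17.5 × $0.20 = $3.5
Bill = $6.90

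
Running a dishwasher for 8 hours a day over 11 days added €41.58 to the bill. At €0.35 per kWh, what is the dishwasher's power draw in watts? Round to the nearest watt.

Energy = €41.58 ÷ €0.35/kWh = 118.8 kWh
Runtime = 8 h/day × 11 days = 88 h
Power = 118.8 kWh ÷ 88 h = 1.35 kW = 1350 W

1350 W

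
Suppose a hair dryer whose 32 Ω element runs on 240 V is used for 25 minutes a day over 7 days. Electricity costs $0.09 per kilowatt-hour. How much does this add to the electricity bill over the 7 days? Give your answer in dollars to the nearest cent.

Power = V²/R = 240²/32 = 1800 W = 1.8 kW
Runtime = 25 min × 7 = 175 min = 2.916666… h
Energy = 1.8 kW × 2.916666… h = 5.25 kWh
Cost = 5.25 kWh × $0.09/kWh = $0.47

$0.47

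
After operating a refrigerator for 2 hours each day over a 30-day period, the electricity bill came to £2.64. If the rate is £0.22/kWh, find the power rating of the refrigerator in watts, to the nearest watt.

Energy = £2.64 ÷ £0.22/kWh = 12 kWh
Runtime = 2 h/day × 30 days = 60 h
Power = 12 kWh ÷ 60 h = 0.2 kW = 200 W

200 W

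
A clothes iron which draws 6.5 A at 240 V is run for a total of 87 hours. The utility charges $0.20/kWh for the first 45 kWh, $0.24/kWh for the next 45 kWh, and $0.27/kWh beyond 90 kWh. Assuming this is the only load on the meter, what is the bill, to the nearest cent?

$32.14

Power = 6.5 A × 240 V = 1560 W = 1.56 kW
Energy = 1.56 kW × 87 h = 135.72 kWh
Tier 1 (0–45 kWh): 45 × $0.20 = $9
Tier 2 (45–90 kWh): 45 × $0.24 = $10.8
Above 90 kWh: 45.72 × $0.27 = $12.3444
Bill = $32.14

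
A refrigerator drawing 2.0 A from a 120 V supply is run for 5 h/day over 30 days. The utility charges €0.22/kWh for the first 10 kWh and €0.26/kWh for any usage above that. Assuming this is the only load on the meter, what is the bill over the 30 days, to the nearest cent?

€8.96

Power = 2.0 A × 120 V = 240 W = 0.24 kW
Runtime = 5 h/day × 30 days = 150 h
Energy = 0.24 kW × 150 h = 36 kWh
Tier 1 (0–10 kWh): 10 × €0.22 = €2.2
Above 10 kWh: 26 × €0.26 = €6.76
Bill = €8.96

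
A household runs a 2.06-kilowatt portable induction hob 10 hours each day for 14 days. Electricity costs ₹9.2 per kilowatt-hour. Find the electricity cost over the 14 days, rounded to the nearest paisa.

Runtime = 10 h/day × 14 days = 140 h
Energy = 2.06 kW × 140 h = 288.4 kWh
Cost = 288.4 kWh × ₹9.2/kWh = ₹2653.28

₹2653.28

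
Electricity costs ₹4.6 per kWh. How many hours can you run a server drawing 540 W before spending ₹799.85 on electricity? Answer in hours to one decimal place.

Energy available = ₹799.85 ÷ ₹4.6/kWh = 173.8804 kWh
Hours = 173.8804 kWh ÷ 0.54 kW = 322.0 h

322.0 h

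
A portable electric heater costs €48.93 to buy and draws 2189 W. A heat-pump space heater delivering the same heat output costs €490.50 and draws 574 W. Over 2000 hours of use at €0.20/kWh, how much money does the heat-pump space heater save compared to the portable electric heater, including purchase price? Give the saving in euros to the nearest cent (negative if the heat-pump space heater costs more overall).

portable electric heater: €48.93 + (2189/1000) kW × 2000 h × €0.20 = €48.93 + €875.6 = €924.53
heat-pump space heater: €490.50 + (574/1000) kW × 2000 h × €0.20 = €490.50 + €229.6 = €720.1
Saving = €924.53 − €720.1 = €204.43

€204.43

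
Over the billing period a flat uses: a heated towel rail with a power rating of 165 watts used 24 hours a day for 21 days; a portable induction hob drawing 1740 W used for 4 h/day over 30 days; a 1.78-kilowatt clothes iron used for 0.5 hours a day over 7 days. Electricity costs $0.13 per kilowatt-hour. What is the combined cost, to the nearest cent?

heated towel rail: Runtime = 24 h × 21 = 504 h
heated towel rail: 0.165 kW × 504 h = 83.16 kWh
portable induction hob: Runtime = 4 h/day × 30 days = 120 h
portable induction hob: 1.74 kW × 120 h = 208.8 kWh
clothes iron: Runtime = 0.5 h/day × 7 days = 3.5 h
clothes iron: 1.78 kW × 3.5 h = 6.23 kWh
Total energy = 298.19 kWh
Cost = 298.19 × $0.13 = $38.76

$38.76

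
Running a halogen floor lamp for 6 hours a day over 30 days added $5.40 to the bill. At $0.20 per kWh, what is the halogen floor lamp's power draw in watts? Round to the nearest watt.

Energy = $5.40 ÷ $0.20/kWh = 27 kWh
Runtime = 6 h/day × 30 days = 180 h
Power = 27 kWh ÷ 180 h = 0.15 kW = 150 W

150 W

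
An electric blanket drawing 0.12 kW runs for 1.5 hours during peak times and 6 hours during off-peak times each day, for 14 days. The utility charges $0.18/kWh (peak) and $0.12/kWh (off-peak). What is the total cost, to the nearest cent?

$1.66

Peak energy = 0.12 kW × 1.5 h × 14 = 2.52 kWh
Off-peak energy = 0.12 kW × 6 h × 14 = 10.08 kWh
Cost = 2.52 × $0.18 + 10.08 × $0.12 = $0.4536 + $1.2096 = $1.66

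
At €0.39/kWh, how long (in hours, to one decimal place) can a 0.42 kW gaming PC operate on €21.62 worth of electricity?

132.0 h

Energy available = €21.62 ÷ €0.39/kWh = 55.4359 kWh
Hours = 55.4359 kWh ÷ 0.42 kW = 132.0 h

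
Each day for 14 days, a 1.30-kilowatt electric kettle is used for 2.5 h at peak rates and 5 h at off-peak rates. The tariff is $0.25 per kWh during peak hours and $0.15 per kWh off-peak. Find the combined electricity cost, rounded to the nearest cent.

Peak energy = 1.3 kW × 2.5 h × 14 = 45.5 kWh
Off-peak energy = 1.3 kW × 5 h × 14 = 91 kWh
Cost = 45.5 × $0.25 + 91 × $0.15 = $11.375 + $13.65 = $25.03

$25.03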